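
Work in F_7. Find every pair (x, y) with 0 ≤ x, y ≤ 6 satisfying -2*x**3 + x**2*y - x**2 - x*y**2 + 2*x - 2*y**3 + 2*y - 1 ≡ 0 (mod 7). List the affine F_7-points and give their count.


Affine F_7-points: {(0, 3), (1, 3), (2, 5), (3, 6), (4, 2), (5, 0), (6, 1)}; count = 7.

For each of the 49 pairs (x, y) ∈ F_7², evaluate f(x, y) mod 7. Record the zeros.
  x = 0: [0↦6, 1↦6, 2↦1, 3↦0, 4↦5, 5↦4, 6↦6]  zeros at y ∈ {3}
  x = 1: [0↦5, 1↦5, 2↦5, 3↦0, 4↦6, 5↦4, 6↦3]  zeros at y ∈ {3}
  x = 2: [0↦4, 1↦6, 2↦6, 3↦6, 4↦1, 5↦0, 6↦5]  zeros at y ∈ {5}
  x = 3: [0↦5, 1↦4, 2↦6, 3↦6, 4↦6, 5↦1, 6↦0]  zeros at y ∈ {6}
  x = 4: [0↦3, 1↦1, 2↦0, 3↦2, 4↦2, 5↦2, 6↦4]  zeros at y ∈ {2}
  x = 5: [0↦0, 1↦6, 2↦4, 3↦3, 4↦5, 5↦5, 6↦5]  zeros at y ∈ {0}
  x = 6: [0↦5, 1↦0, 2↦6, 3↦4, 4↦3, 5↦5, 6↦5]  zeros at y ∈ {1}
Collecting zeros: affine points = {(0, 3), (1, 3), (2, 5), (3, 6), (4, 2), (5, 0), (6, 1)}.
Total count |C(F_7)_aff| = 7.


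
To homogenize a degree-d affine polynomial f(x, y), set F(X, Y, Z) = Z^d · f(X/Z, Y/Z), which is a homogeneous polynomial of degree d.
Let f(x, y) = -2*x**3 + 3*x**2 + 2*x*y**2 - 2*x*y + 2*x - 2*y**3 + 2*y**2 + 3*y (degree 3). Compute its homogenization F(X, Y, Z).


F(X, Y, Z) = -2*X**3 + 3*X**2*Z + 2*X*Y**2 - 2*X*Y*Z + 2*X*Z**2 - 2*Y**3 + 2*Y**2*Z + 3*Y*Z**2

deg(f) = 3.
Substitute x = X/Z, y = Y/Z into f, then multiply by Z^3.
  monomial -2·x^3·y^0 ↦ -2·X^3·Y^0·Z^0.
  monomial 3·x^2·y^0 ↦ 3·X^2·Y^0·Z^1.
  monomial 2·x^1·y^2 ↦ 2·X^1·Y^2·Z^0.
  monomial -2·x^1·y^1 ↦ -2·X^1·Y^1·Z^1.
  monomial 2·x^1·y^0 ↦ 2·X^1·Y^0·Z^2.
  monomial -2·x^0·y^3 ↦ -2·X^0·Y^3·Z^0.
  monomial 2·x^0·y^2 ↦ 2·X^0·Y^2·Z^1.
  monomial 3·x^0·y^1 ↦ 3·X^0·Y^1·Z^2.
Collecting: F(X, Y, Z) = -2*X**3 + 3*X**2*Z + 2*X*Y**2 - 2*X*Y*Z + 2*X*Z**2 - 2*Y**3 + 2*Y**2*Z + 3*Y*Z**2.


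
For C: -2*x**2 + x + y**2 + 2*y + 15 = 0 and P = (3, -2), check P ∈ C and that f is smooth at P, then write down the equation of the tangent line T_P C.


Tangent line at P: -11*x - 2*y + 29 = 0.

Step 1: f(3, -2) = 0, so P lies on C.
Step 2: partial derivatives
  f_x(x, y) = 1 - 4*x, f_y(x, y) = 2*y + 2.
  f_x(P) = -11, f_y(P) = -2 (gradient nonzero, so P is smooth).
Step 3: tangent line at P: -11·(x − 3) + -2·(y − -2) = 0.
Expanding: -11*x - 2*y + 29 = 0.


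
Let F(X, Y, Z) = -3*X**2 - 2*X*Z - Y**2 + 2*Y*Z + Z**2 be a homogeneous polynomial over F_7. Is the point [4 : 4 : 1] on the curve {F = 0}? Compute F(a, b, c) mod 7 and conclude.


F(4,4,1) ≡ 0 (mod 7); P is on the curve.

Evaluate F(4, 4, 1) term-by-term (mod 7).
  -3*X**2 ↦ -3·16·1·1 = -48
  -2*X*Z ↦ -2·4·1·1 = -8
  -Y**2 ↦ -1·1·16·1 = -16
  2*Y*Z ↦ 2·1·4·1 = 8
  Z**2 ↦ 1·1·1·1 = 1
Sum: F(4, 4, 1) = (-48) + (-8) + (-16) + (8) + (1) = -63.
Reducing mod 7: -63 ≡ 0 (mod 7).
Since F(a, b, c) ≡ 0 (mod 7), P lies on the curve.


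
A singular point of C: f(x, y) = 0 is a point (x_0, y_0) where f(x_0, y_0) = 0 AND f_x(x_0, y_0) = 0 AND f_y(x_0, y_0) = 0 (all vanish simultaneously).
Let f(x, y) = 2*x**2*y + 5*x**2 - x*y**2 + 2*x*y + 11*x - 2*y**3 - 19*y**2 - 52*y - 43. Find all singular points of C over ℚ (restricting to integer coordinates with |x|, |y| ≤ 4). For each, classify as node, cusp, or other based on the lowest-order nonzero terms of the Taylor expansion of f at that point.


Singular points: {(-2, -3)}; classification: node.

Compute partial derivatives:
  f_x = 4*x*y + 10*x - y**2 + 2*y + 11.
  f_y = 2*x**2 - 2*x*y + 2*x - 6*y**2 - 38*y - 52.
Scan x_0 ∈ {−4, ..., 4}. For each x_0, f_y(x_0, y) is a polynomial in y; find its integer roots y ∈ {−4, ..., 4}, then test f_x and f at those candidates.
  x = -4: f_y(-4, y) = -6*y**2 - 30*y - 28; no integer root y with |y| ≤ 4.
  x = -3: f_y(-3, y) = -6*y**2 - 32*y - 40; vanishes at y ∈ {-2}. (-3, -2): f_x = -3 ≠ 0.
  x = -2: f_y(-2, y) = -6*y**2 - 34*y - 48; vanishes at y ∈ {-3}. (-2, -3): f_x = 0, f = 0 — SINGULAR.
  x = -1: f_y(-1, y) = -6*y**2 - 36*y - 52; no integer root y with |y| ≤ 4.
  x = 0: f_y(0, y) = -6*y**2 - 38*y - 52; vanishes at y ∈ {-2}. (0, -2): f_x = 3 ≠ 0.
  x = 1: f_y(1, y) = -6*y**2 - 40*y - 48; no integer root y with |y| ≤ 4.
  x = 2: f_y(2, y) = -6*y**2 - 42*y - 40; no integer root y with |y| ≤ 4.
  x = 3: f_y(3, y) = -6*y**2 - 44*y - 28; no integer root y with |y| ≤ 4.
  x = 4: f_y(4, y) = -6*y**2 - 46*y - 12; no integer root y with |y| ≤ 4.
Only singular point on the grid: (-2, -3).
Classify: substitute x = -2 + u, y = -3 + v and expand: f = 2*u**2*v - u**2 - u*v**2 - 2*v**3 + v**2.
No constant or linear terms (consistent with a singular point). Quadratic part: -u**2 + v**2. Cubic part: 2*u**2*v - u*v**2 - 2*v**3.
The quadratic part v**2 - u**2 = (v − u)(v + u) splits into two distinct linear factors, so there are two distinct tangent lines y − -3 = ±(x − -2) — this is a node (ordinary double point).
Classification: node.


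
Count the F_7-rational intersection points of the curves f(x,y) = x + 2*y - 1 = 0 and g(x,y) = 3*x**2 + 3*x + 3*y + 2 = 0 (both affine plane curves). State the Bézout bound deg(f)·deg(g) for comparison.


Common zeros: {(0, 4), (3, 6)}; count = 2; Bézout bound = 2.

deg(f) = 1, deg(g) = 2, so Bézout bound = 2.
Scan x ∈ F_7. For each x, list the y ∈ F_7 with f(x, y) ≡ 0 and those with g(x, y) ≡ 0 (mod 7); the common zeros in that column are the intersection.
  x = 0: f ≡ 0 at y ∈ {4}; g ≡ 0 at y ∈ {4}; common: {4}.
  x = 1: f ≡ 0 at y ∈ {0}; g ≡ 0 at y ∈ {2}; common: ∅.
  x = 2: f ≡ 0 at y ∈ {3}; g ≡ 0 at y ∈ {5}; common: ∅.
  x = 3: f ≡ 0 at y ∈ {6}; g ≡ 0 at y ∈ {6}; common: {6}.
  x = 4: f ≡ 0 at y ∈ {2}; g ≡ 0 at y ∈ {5}; common: ∅.
  x = 5: f ≡ 0 at y ∈ {5}; g ≡ 0 at y ∈ {2}; common: ∅.
  x = 6: f ≡ 0 at y ∈ {1}; g ≡ 0 at y ∈ {4}; common: ∅.
Collecting: common zeros = {(0, 4), (3, 6)}, so the count is 2.
Comparison with the Bézout bound: 2 ≤ 2 = deg(f)·deg(g), as expected for curves with no common component (the bound is attained).


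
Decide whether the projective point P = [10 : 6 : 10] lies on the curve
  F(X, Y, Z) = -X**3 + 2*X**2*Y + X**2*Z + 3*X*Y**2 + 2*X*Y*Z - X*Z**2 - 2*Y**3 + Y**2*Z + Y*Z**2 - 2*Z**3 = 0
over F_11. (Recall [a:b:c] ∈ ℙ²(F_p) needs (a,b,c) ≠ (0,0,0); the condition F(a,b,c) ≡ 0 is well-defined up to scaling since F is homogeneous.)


F(10,6,10) ≡ 7 (mod 11); P is NOT on the curve.

Evaluate F(10, 6, 10) term-by-term (mod 11).
  -X**3 ↦ -1·1000·1·1 = -1000
  2*X**2*Y ↦ 2·100·6·1 = 1200
  X**2*Z ↦ 1·100·1·10 = 1000
  3*X*Y**2 ↦ 3·10·36·1 = 1080
  2*X*Y*Z ↦ 2·10·6·10 = 1200
  -X*Z**2 ↦ -1·10·1·100 = -1000
  -2*Y**3 ↦ -2·1·216·1 = -432
  Y**2*Z ↦ 1·1·36·10 = 360
  Y*Z**2 ↦ 1·1·6·100 = 600
  -2*Z**3 ↦ -2·1·1·1000 = -2000
Sum: F(10, 6, 10) = (-1000) + (1200) + (1000) + (1080) + (1200) + (-1000) + (-432) + (360) + (600) + (-2000) = 1008.
Reducing mod 11: 1008 ≡ 7 (mod 11).
Since F(a, b, c) ≡ 7 ≠ 0 (mod 11), P does NOT lie on the curve.


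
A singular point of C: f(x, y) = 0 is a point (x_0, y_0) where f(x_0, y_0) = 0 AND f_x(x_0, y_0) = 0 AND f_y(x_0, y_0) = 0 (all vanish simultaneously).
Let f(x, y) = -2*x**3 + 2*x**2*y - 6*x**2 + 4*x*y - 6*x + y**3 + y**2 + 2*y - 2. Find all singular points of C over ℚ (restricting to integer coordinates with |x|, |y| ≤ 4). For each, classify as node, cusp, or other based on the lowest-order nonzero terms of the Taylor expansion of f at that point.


Singular points: {(-1, 0)}; classification: cusp.

Compute partial derivatives:
  f_x = -6*x**2 + 4*x*y - 12*x + 4*y - 6.
  f_y = 2*x**2 + 4*x + 3*y**2 + 2*y + 2.
Scan x_0 ∈ {−4, ..., 4}. For each x_0, f_y(x_0, y) is a polynomial in y; find its integer roots y ∈ {−4, ..., 4}, then test f_x and f at those candidates.
  x = -4: f_y(-4, y) = 3*y**2 + 2*y + 18; no integer root y with |y| ≤ 4.
  x = -3: f_y(-3, y) = 3*y**2 + 2*y + 8; no integer root y with |y| ≤ 4.
  x = -2: f_y(-2, y) = 3*y**2 + 2*y + 2; no integer root y with |y| ≤ 4.
  x = -1: f_y(-1, y) = 3*y**2 + 2*y; vanishes at y ∈ {0}. (-1, 0): f_x = 0, f = 0 — SINGULAR.
  x = 0: f_y(0, y) = 3*y**2 + 2*y + 2; no integer root y with |y| ≤ 4.
  x = 1: f_y(1, y) = 3*y**2 + 2*y + 8; no integer root y with |y| ≤ 4.
  x = 2: f_y(2, y) = 3*y**2 + 2*y + 18; no integer root y with |y| ≤ 4.
  x = 3: f_y(3, y) = 3*y**2 + 2*y + 32; no integer root y with |y| ≤ 4.
  x = 4: f_y(4, y) = 3*y**2 + 2*y + 50; no integer root y with |y| ≤ 4.
Only singular point on the grid: (-1, 0).
Classify: substitute x = -1 + u, y = 0 + v and expand: f = -2*u**3 + 2*u**2*v + v**3 + v**2.
No constant or linear terms (consistent with a singular point). Quadratic part: v**2. Cubic part: -2*u**3 + 2*u**2*v + v**3.
The quadratic part v**2 is a perfect square, so there is a single (double) tangent line v = 0, i.e. y = 0. Restricting the cubic part to that line (v = 0) leaves -2*u**3 ≠ 0, so f is not divisible by v and the branch is v² ≈ 2*u**3 to lowest order — this is a cusp.
Classification: cusp.


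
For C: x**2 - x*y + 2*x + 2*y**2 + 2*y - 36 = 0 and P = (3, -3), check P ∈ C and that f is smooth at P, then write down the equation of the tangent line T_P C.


Tangent line at P: 11*x - 13*y - 72 = 0.

Step 1: f(3, -3) = 0, so P lies on C.
Step 2: partial derivatives
  f_x(x, y) = 2*x - y + 2, f_y(x, y) = -x + 4*y + 2.
  f_x(P) = 11, f_y(P) = -13 (gradient nonzero, so P is smooth).
Step 3: tangent line at P: 11·(x − 3) + -13·(y − -3) = 0.
Expanding: 11*x - 13*y - 72 = 0.


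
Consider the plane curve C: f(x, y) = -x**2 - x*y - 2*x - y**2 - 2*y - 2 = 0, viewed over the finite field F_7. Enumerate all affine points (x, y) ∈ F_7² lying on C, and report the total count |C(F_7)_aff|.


Affine F_7-points: {(2, 4), (2, 6), (4, 2), (4, 6), (6, 2), (6, 4)}; count = 6.

For each of the 49 pairs (x, y) ∈ F_7², evaluate f(x, y) mod 7. Record the zeros.
  x = 0: [0↦5, 1↦2, 2↦4, 3↦4, 4↦2, 5↦5, 6↦6]  zeros at y ∈ ∅
  x = 1: [0↦2, 1↦5, 2↦6, 3↦5, 4↦2, 5↦4, 6↦4]  zeros at y ∈ ∅
  x = 2: [0↦4, 1↦6, 2↦6, 3↦4, 4↦0, 5↦1, 6↦0]  zeros at y ∈ {4, 6}
  x = 3: [0↦4, 1↦5, 2↦4, 3↦1, 4↦3, 5↦3, 6↦1]  zeros at y ∈ ∅
  x = 4: [0↦2, 1↦2, 2↦0, 3↦3, 4↦4, 5↦3, 6↦0]  zeros at y ∈ {2, 6}
  x = 5: [0↦5, 1↦4, 2↦1, 3↦3, 4↦3, 5↦1, 6↦4]  zeros at y ∈ ∅
  x = 6: [0↦6, 1↦4, 2↦0, 3↦1, 4↦0, 5↦4, 6↦6]  zeros at y ∈ {2, 4}
Collecting zeros: affine points = {(2, 4), (2, 6), (4, 2), (4, 6), (6, 2), (6, 4)}.
Total count |C(F_7)_aff| = 6.


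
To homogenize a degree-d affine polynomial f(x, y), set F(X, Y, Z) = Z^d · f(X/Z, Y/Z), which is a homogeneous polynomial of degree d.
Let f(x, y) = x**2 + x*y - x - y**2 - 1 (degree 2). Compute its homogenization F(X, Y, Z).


F(X, Y, Z) = X**2 + X*Y - X*Z - Y**2 - Z**2

deg(f) = 2.
Substitute x = X/Z, y = Y/Z into f, then multiply by Z^2.
  monomial 1·x^2·y^0 ↦ 1·X^2·Y^0·Z^0.
  monomial 1·x^1·y^1 ↦ 1·X^1·Y^1·Z^0.
  monomial -1·x^1·y^0 ↦ -1·X^1·Y^0·Z^1.
  monomial -1·x^0·y^2 ↦ -1·X^0·Y^2·Z^0.
  monomial -1·x^0·y^0 ↦ -1·X^0·Y^0·Z^2.
Collecting: F(X, Y, Z) = X**2 + X*Y - X*Z - Y**2 - Z**2.


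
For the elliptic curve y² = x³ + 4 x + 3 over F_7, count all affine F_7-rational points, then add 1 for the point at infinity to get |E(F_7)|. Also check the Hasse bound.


Affine points = {(1, 1), (1, 6), (3, 0), (5, 1), (5, 6)}; affine count = 5; |E(F_7)| = 6.

Discriminant check: Δ ∝ 4a³ + 27b² = 4·4³ + 27·3² = 4·64 + 27·9 ≡ 2 (mod 7). Nonzero ⇒ E is nonsingular.
For each x ∈ F_7, compute rhs = x³ + 4·x + 3 mod 7, then count y ∈ F_7 with y² ≡ rhs.
  x = 0: rhs = 3, matching y values: none (0 points).
  x = 1: rhs = 1, matching y values: 1, 6 (2 points).
  x = 2: rhs = 5, matching y values: none (0 points).
  x = 3: rhs = 0, matching y values: 0 (1 points).
  x = 4: rhs = 6, matching y values: none (0 points).
  x = 5: rhs = 1, matching y values: 1, 6 (2 points).
  x = 6: rhs = 5, matching y values: none (0 points).
Total affine count: 5.
Full point count |E(F_7)| = 5 + 1 = 6.
Hasse bound: |6 − (7+1)| = |-2| = 2 ≤ 2√7 ≈ 5.2915 ✓.


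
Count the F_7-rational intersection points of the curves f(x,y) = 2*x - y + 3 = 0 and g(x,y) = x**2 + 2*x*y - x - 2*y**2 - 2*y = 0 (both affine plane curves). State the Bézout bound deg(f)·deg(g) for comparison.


Common zeros: ∅; count = 0; Bézout bound = 2.

deg(f) = 1, deg(g) = 2, so Bézout bound = 2.
Scan x ∈ F_7. For each x, list the y ∈ F_7 with f(x, y) ≡ 0 and those with g(x, y) ≡ 0 (mod 7); the common zeros in that column are the intersection.
  x = 0: f ≡ 0 at y ∈ {3}; g ≡ 0 at y ∈ {0, 6}; common: ∅.
  x = 1: f ≡ 0 at y ∈ {5}; g ≡ 0 at y ∈ {0}; common: ∅.
  x = 2: f ≡ 0 at y ∈ {0}; g ≡ 0 at y ∈ ∅; common: ∅.
  x = 3: f ≡ 0 at y ∈ {2}; g ≡ 0 at y ∈ {3, 6}; common: ∅.
  x = 4: f ≡ 0 at y ∈ {4}; g ≡ 0 at y ∈ ∅; common: ∅.
  x = 5: f ≡ 0 at y ∈ {6}; g ≡ 0 at y ∈ {2}; common: ∅.
  x = 6: f ≡ 0 at y ∈ {1}; g ≡ 0 at y ∈ {2, 3}; common: ∅.
Collecting: common zeros = ∅, so the count is 0.
Comparison with the Bézout bound: 0 ≤ 2 = deg(f)·deg(g), as expected for curves with no common component (the affine F_7-count falls short of the bound because intersections may lie at infinity, over extension fields, or carry multiplicity).


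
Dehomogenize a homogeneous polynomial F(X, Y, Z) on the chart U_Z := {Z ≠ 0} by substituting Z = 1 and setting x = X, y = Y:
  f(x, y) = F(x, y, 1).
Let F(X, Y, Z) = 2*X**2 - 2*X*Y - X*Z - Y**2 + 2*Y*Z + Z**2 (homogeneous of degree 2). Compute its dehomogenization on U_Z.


f(x, y) = 2*x**2 - 2*x*y - x - y**2 + 2*y + 1

On U_Z we set Z = 1. Each monomial c·X^i·Y^j·Z^k in F becomes c·x^i·y^j·1^k = c·x^i·y^j.
Substituting Z = 1: F(X, Y, 1) = 2*x**2 - 2*x*y - x - y**2 + 2*y + 1.
Note: deg(f) ≤ deg(F) = 2; strict inequality happens when F is divisible by Z (lost terms).


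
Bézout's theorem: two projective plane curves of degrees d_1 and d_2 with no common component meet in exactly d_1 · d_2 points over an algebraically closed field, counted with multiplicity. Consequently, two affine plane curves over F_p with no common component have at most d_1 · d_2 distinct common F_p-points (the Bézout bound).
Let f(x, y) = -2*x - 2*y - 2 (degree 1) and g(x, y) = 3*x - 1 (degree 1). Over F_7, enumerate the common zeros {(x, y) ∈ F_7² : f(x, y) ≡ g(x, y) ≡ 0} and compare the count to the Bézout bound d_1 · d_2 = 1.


Common zeros: {(5, 1)}; count = 1; Bézout bound = 1.

deg(f) = 1, deg(g) = 1, so Bézout bound = 1.
Scan x ∈ F_7. For each x, list the y ∈ F_7 with f(x, y) ≡ 0 and those with g(x, y) ≡ 0 (mod 7); the common zeros in that column are the intersection.
  x = 0: f ≡ 0 at y ∈ {6}; g ≡ 0 at y ∈ ∅; common: ∅.
  x = 1: f ≡ 0 at y ∈ {5}; g ≡ 0 at y ∈ ∅; common: ∅.
  x = 2: f ≡ 0 at y ∈ {4}; g ≡ 0 at y ∈ ∅; common: ∅.
  x = 3: f ≡ 0 at y ∈ {3}; g ≡ 0 at y ∈ ∅; common: ∅.
  x = 4: f ≡ 0 at y ∈ {2}; g ≡ 0 at y ∈ ∅; common: ∅.
  x = 5: f ≡ 0 at y ∈ {1}; g ≡ 0 at y ∈ {0, 1, 2, 3, 4, 5, 6}; common: {1}.
  x = 6: f ≡ 0 at y ∈ {0}; g ≡ 0 at y ∈ ∅; common: ∅.
Collecting: common zeros = {(5, 1)}, so the count is 1.
Comparison with the Bézout bound: 1 ≤ 1 = deg(f)·deg(g), as expected for curves with no common component (the bound is attained).


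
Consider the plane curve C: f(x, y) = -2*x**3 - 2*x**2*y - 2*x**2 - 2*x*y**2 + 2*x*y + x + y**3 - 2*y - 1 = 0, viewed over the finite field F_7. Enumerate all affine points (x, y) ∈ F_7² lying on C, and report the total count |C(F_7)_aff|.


Affine F_7-points: {(0, 6), (1, 1), (2, 5), (3, 0), (3, 6), (4, 3), (4, 6), (5, 4), (6, 4)}; count = 9.

For each of the 49 pairs (x, y) ∈ F_7², evaluate f(x, y) mod 7. Record the zeros.
  x = 0: [0↦6, 1↦5, 2↦3, 3↦6, 4↦6, 5↦2, 6↦0]  zeros at y ∈ {6}
  x = 1: [0↦3, 1↦0, 2↦6, 3↦6, 4↦6, 5↦5, 6↦2]  zeros at y ∈ {1}
  x = 2: [0↦5, 1↦3, 2↦6, 3↦6, 4↦2, 5↦0, 6↦6]  zeros at y ∈ {5}
  x = 3: [0↦0, 1↦2, 2↦5, 3↦1, 4↦3, 5↦3, 6↦0]  zeros at y ∈ {0, 6}
  x = 4: [0↦4, 1↦6, 2↦5, 3↦0, 4↦4, 5↦2, 6↦0]  zeros at y ∈ {3, 6}
  x = 5: [0↦5, 1↦3, 2↦1, 3↦5, 4↦0, 5↦6, 6↦1]  zeros at y ∈ {4}
  x = 6: [0↦5, 1↦2, 2↦2, 3↦4, 4↦0, 5↦3, 6↦5]  zeros at y ∈ {4}
Collecting zeros: affine points = {(0, 6), (1, 1), (2, 5), (3, 0), (3, 6), (4, 3), (4, 6), (5, 4), (6, 4)}.
Total count |C(F_7)_aff| = 9.


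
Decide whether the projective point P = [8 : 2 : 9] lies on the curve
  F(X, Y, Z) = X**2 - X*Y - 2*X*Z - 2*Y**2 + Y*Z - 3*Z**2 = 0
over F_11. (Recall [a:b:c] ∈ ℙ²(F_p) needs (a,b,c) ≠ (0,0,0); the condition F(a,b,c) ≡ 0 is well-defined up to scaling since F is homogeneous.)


F(8,2,9) ≡ 1 (mod 11); P is NOT on the curve.

Evaluate F(8, 2, 9) term-by-term (mod 11).
  X**2 ↦ 1·64·1·1 = 64
  -X*Y ↦ -1·8·2·1 = -16
  -2*X*Z ↦ -2·8·1·9 = -144
  -2*Y**2 ↦ -2·1·4·1 = -8
  Y*Z ↦ 1·1·2·9 = 18
  -3*Z**2 ↦ -3·1·1·81 = -243
Sum: F(8, 2, 9) = (64) + (-16) + (-144) + (-8) + (18) + (-243) = -329.
Reducing mod 11: -329 ≡ 1 (mod 11).
Since F(a, b, c) ≡ 1 ≠ 0 (mod 11), P does NOT lie on the curve.


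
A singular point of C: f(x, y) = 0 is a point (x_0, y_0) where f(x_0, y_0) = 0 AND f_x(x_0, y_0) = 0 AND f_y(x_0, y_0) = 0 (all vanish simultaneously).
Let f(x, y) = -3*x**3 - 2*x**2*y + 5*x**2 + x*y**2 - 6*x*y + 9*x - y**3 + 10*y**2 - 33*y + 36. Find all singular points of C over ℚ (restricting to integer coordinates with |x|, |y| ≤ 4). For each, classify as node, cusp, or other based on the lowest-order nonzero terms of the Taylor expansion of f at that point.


Singular points: {(0, 3)}; classification: node.

Compute partial derivatives:
  f_x = -9*x**2 - 4*x*y + 10*x + y**2 - 6*y + 9.
  f_y = -2*x**2 + 2*x*y - 6*x - 3*y**2 + 20*y - 33.
Scan x_0 ∈ {−4, ..., 4}. For each x_0, f_y(x_0, y) is a polynomial in y; find its integer roots y ∈ {−4, ..., 4}, then test f_x and f at those candidates.
  x = -4: f_y(-4, y) = -3*y**2 + 12*y - 41; no integer root y with |y| ≤ 4.
  x = -3: f_y(-3, y) = -3*y**2 + 14*y - 33; no integer root y with |y| ≤ 4.
  x = -2: f_y(-2, y) = -3*y**2 + 16*y - 29; no integer root y with |y| ≤ 4.
  x = -1: f_y(-1, y) = -3*y**2 + 18*y - 29; no integer root y with |y| ≤ 4.
  x = 0: f_y(0, y) = -3*y**2 + 20*y - 33; vanishes at y ∈ {3}. (0, 3): f_x = 0, f = 0 — SINGULAR.
  x = 1: f_y(1, y) = -3*y**2 + 22*y - 41; no integer root y with |y| ≤ 4.
  x = 2: f_y(2, y) = -3*y**2 + 24*y - 53; no integer root y with |y| ≤ 4.
  x = 3: f_y(3, y) = -3*y**2 + 26*y - 69; no integer root y with |y| ≤ 4.
  x = 4: f_y(4, y) = -3*y**2 + 28*y - 89; no integer root y with |y| ≤ 4.
Only singular point on the grid: (0, 3).
Classify: substitute x = 0 + u, y = 3 + v and expand: f = -3*u**3 - 2*u**2*v - u**2 + u*v**2 - v**3 + v**2.
No constant or linear terms (consistent with a singular point). Quadratic part: -u**2 + v**2. Cubic part: -3*u**3 - 2*u**2*v + u*v**2 - v**3.
The quadratic part v**2 - u**2 = (v − u)(v + u) splits into two distinct linear factors, so there are two distinct tangent lines y − 3 = ±(x − 0) — this is a node (ordinary double point).
Classification: node.


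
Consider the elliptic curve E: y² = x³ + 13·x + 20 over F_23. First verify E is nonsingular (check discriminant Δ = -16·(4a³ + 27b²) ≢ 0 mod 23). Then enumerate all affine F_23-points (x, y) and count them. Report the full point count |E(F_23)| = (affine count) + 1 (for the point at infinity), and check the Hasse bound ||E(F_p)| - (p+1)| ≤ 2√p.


Affine points = {(2, 10), (2, 13), (5, 7), (5, 16), (10, 0), (12, 8), (12, 15), (14, 5), (14, 18), (15, 5), (15, 18), (16, 0), (17, 5), (17, 18), (20, 0), (21, 3), (21, 20), (22, 11), (22, 12)}; affine count = 19; |E(F_23)| = 20.

Discriminant check: Δ ∝ 4a³ + 27b² = 4·13³ + 27·20² = 4·2197 + 27·400 ≡ 15 (mod 23). Nonzero ⇒ E is nonsingular.
For each x ∈ F_23, compute rhs = x³ + 13·x + 20 mod 23, then count y ∈ F_23 with y² ≡ rhs.
  x = 0: rhs = 20, matching y values: none (0 points).
  x = 1: rhs = 11, matching y values: none (0 points).
  x = 2: rhs = 8, matching y values: 10, 13 (2 points).
  x = 3: rhs = 17, matching y values: none (0 points).
  x = 4: rhs = 21, matching y values: none (0 points).
  x = 5: rhs = 3, matching y values: 7, 16 (2 points).
  x = 6: rhs = 15, matching y values: none (0 points).
  x = 7: rhs = 17, matching y values: none (0 points).
  x = 8: rhs = 15, matching y values: none (0 points).
  x = 9: rhs = 15, matching y values: none (0 points).
  x = 10: rhs = 0, matching y values: 0 (1 points).
  x = 11: rhs = 22, matching y values: none (0 points).
  x = 12: rhs = 18, matching y values: 8, 15 (2 points).
  x = 13: rhs = 17, matching y values: none (0 points).
  x = 14: rhs = 2, matching y values: 5, 18 (2 points).
  x = 15: rhs = 2, matching y values: 5, 18 (2 points).
  x = 16: rhs = 0, matching y values: 0 (1 points).
  x = 17: rhs = 2, matching y values: 5, 18 (2 points).
  x = 18: rhs = 14, matching y values: none (0 points).
  x = 19: rhs = 19, matching y values: none (0 points).
  x = 20: rhs = 0, matching y values: 0 (1 points).
  x = 21: rhs = 9, matching y values: 3, 20 (2 points).
  x = 22: rhs = 6, matching y values: 11, 12 (2 points).
Total affine count: 19.
Full point count |E(F_23)| = 19 + 1 = 20.
Hasse bound: |20 − (23+1)| = |-4| = 4 ≤ 2√23 ≈ 9.5917 ✓.


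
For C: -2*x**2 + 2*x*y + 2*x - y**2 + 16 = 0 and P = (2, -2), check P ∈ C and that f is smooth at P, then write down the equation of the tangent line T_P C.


Tangent line at P: -10*x + 8*y + 36 = 0.

Step 1: f(2, -2) = 0, so P lies on C.
Step 2: partial derivatives
  f_x(x, y) = -4*x + 2*y + 2, f_y(x, y) = 2*x - 2*y.
  f_x(P) = -10, f_y(P) = 8 (gradient nonzero, so P is smooth).
Step 3: tangent line at P: -10·(x − 2) + 8·(y − -2) = 0.
Expanding: -10*x + 8*y + 36 = 0.


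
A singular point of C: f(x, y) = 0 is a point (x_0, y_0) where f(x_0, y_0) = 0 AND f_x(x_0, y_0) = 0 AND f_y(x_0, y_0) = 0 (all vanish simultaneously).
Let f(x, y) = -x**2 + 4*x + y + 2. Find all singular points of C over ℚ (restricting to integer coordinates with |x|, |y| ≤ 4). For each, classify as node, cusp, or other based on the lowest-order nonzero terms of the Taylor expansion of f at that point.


No singular points in the scanned grid; C is smooth there.

Compute partial derivatives:
  f_x = 4 - 2*x.
  f_y = 1.
f_y = 1 is a nonzero constant, so f_y never vanishes: no point (x, y) can satisfy f = f_x = f_y = 0. In particular no (x, y) ∈ {−4, ..., 4}² is singular; the curve is smooth.


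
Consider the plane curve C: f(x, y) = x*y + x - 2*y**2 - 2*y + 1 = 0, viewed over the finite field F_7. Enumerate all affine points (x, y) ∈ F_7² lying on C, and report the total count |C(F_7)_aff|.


Affine F_7-points: {(4, 3), (4, 5), (5, 1), (5, 4), (6, 0), (6, 2)}; count = 6.

For each of the 49 pairs (x, y) ∈ F_7², evaluate f(x, y) mod 7. Record the zeros.
  x = 0: [0↦1, 1↦4, 2↦3, 3↦5, 4↦3, 5↦4, 6↦1]  zeros at y ∈ ∅
  x = 1: [0↦2, 1↦6, 2↦6, 3↦2, 4↦1, 5↦3, 6↦1]  zeros at y ∈ ∅
  x = 2: [0↦3, 1↦1, 2↦2, 3↦6, 4↦6, 5↦2, 6↦1]  zeros at y ∈ ∅
  x = 3: [0↦4, 1↦3, 2↦5, 3↦3, 4↦4, 5↦1, 6↦1]  zeros at y ∈ ∅
  x = 4: [0↦5, 1↦5, 2↦1, 3↦0, 4↦2, 5↦0, 6↦1]  zeros at y ∈ {3, 5}
  x = 5: [0↦6, 1↦0, 2↦4, 3↦4, 4↦0, 5↦6, 6↦1]  zeros at y ∈ {1, 4}
  x = 6: [0↦0, 1↦2, 2↦0, 3↦1, 4↦5, 5↦5, 6↦1]  zeros at y ∈ {0, 2}
Collecting zeros: affine points = {(4, 3), (4, 5), (5, 1), (5, 4), (6, 0), (6, 2)}.
Total count |C(F_7)_aff| = 6.


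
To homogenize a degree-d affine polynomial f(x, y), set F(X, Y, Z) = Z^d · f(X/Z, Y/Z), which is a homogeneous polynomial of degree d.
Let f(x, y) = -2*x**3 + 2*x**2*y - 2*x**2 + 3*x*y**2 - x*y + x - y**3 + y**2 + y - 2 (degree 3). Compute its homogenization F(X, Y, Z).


F(X, Y, Z) = -2*X**3 + 2*X**2*Y - 2*X**2*Z + 3*X*Y**2 - X*Y*Z + X*Z**2 - Y**3 + Y**2*Z + Y*Z**2 - 2*Z**3

deg(f) = 3.
Substitute x = X/Z, y = Y/Z into f, then multiply by Z^3.
  monomial -2·x^3·y^0 ↦ -2·X^3·Y^0·Z^0.
  monomial 2·x^2·y^1 ↦ 2·X^2·Y^1·Z^0.
  monomial -2·x^2·y^0 ↦ -2·X^2·Y^0·Z^1.
  monomial 3·x^1·y^2 ↦ 3·X^1·Y^2·Z^0.
  monomial -1·x^1·y^1 ↦ -1·X^1·Y^1·Z^1.
  monomial 1·x^1·y^0 ↦ 1·X^1·Y^0·Z^2.
  monomial -1·x^0·y^3 ↦ -1·X^0·Y^3·Z^0.
  monomial 1·x^0·y^2 ↦ 1·X^0·Y^2·Z^1.
  monomial 1·x^0·y^1 ↦ 1·X^0·Y^1·Z^2.
  monomial -2·x^0·y^0 ↦ -2·X^0·Y^0·Z^3.
Collecting: F(X, Y, Z) = -2*X**3 + 2*X**2*Y - 2*X**2*Z + 3*X*Y**2 - X*Y*Z + X*Z**2 - Y**3 + Y**2*Z + Y*Z**2 - 2*Z**3.


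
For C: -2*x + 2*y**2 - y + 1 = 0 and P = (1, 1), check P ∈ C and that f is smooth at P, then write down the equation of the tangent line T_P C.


Tangent line at P: -2*x + 3*y - 1 = 0.

Step 1: f(1, 1) = 0, so P lies on C.
Step 2: partial derivatives
  f_x(x, y) = -2, f_y(x, y) = 4*y - 1.
  f_x(P) = -2, f_y(P) = 3 (gradient nonzero, so P is smooth).
Step 3: tangent line at P: -2·(x − 1) + 3·(y − 1) = 0.
Expanding: -2*x + 3*y - 1 = 0.


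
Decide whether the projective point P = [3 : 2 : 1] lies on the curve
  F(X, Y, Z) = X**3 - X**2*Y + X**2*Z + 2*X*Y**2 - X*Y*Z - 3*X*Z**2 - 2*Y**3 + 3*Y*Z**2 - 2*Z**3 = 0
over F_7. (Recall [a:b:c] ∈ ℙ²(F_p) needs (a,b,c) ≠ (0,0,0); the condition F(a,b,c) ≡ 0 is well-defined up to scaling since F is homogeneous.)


F(3,2,1) ≡ 1 (mod 7); P is NOT on the curve.

Evaluate F(3, 2, 1) term-by-term (mod 7).
  X**3 ↦ 1·27·1·1 = 27
  -X**2*Y ↦ -1·9·2·1 = -18
  X**2*Z ↦ 1·9·1·1 = 9
  2*X*Y**2 ↦ 2·3·4·1 = 24
  -X*Y*Z ↦ -1·3·2·1 = -6
  -3*X*Z**2 ↦ -3·3·1·1 = -9
  -2*Y**3 ↦ -2·1·8·1 = -16
  3*Y*Z**2 ↦ 3·1·2·1 = 6
  -2*Z**3 ↦ -2·1·1·1 = -2
Sum: F(3, 2, 1) = (27) + (-18) + (9) + (24) + (-6) + (-9) + (-16) + (6) + (-2) = 15.
Reducing mod 7: 15 ≡ 1 (mod 7).
Since F(a, b, c) ≡ 1 ≠ 0 (mod 7), P does NOT lie on the curve.


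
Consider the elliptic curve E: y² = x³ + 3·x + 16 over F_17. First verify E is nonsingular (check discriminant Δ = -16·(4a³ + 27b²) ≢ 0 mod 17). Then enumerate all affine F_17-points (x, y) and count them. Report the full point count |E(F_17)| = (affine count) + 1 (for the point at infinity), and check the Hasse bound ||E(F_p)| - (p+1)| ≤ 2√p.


Affine points = {(0, 4), (0, 13), (2, 8), (2, 9), (3, 1), (3, 16), (8, 5), (8, 12), (10, 3), (10, 14), (13, 5), (13, 12), (15, 6), (15, 11)}; affine count = 14; |E(F_17)| = 15.

Discriminant check: Δ ∝ 4a³ + 27b² = 4·3³ + 27·16² = 4·27 + 27·256 ≡ 16 (mod 17). Nonzero ⇒ E is nonsingular.
For each x ∈ F_17, compute rhs = x³ + 3·x + 16 mod 17, then count y ∈ F_17 with y² ≡ rhs.
  x = 0: rhs = 16, matching y values: 4, 13 (2 points).
  x = 1: rhs = 3, matching y values: none (0 points).
  x = 2: rhs = 13, matching y values: 8, 9 (2 points).
  x = 3: rhs = 1, matching y values: 1, 16 (2 points).
  x = 4: rhs = 7, matching y values: none (0 points).
  x = 5: rhs = 3, matching y values: none (0 points).
  x = 6: rhs = 12, matching y values: none (0 points).
  x = 7: rhs = 6, matching y values: none (0 points).
  x = 8: rhs = 8, matching y values: 5, 12 (2 points).
  x = 9: rhs = 7, matching y values: none (0 points).
  x = 10: rhs = 9, matching y values: 3, 14 (2 points).
  x = 11: rhs = 3, matching y values: none (0 points).
  x = 12: rhs = 12, matching y values: none (0 points).
  x = 13: rhs = 8, matching y values: 5, 12 (2 points).
  x = 14: rhs = 14, matching y values: none (0 points).
  x = 15: rhs = 2, matching y values: 6, 11 (2 points).
  x = 16: rhs = 12, matching y values: none (0 points).
Total affine count: 14.
Full point count |E(F_17)| = 14 + 1 = 15.
Hasse bound: |15 − (17+1)| = |-3| = 3 ≤ 2√17 ≈ 8.2462 ✓.


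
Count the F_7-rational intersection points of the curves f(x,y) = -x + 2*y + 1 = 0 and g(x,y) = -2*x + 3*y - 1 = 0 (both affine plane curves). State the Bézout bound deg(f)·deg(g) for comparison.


Common zeros: {(2, 4)}; count = 1; Bézout bound = 1.

deg(f) = 1, deg(g) = 1, so Bézout bound = 1.
Scan x ∈ F_7. For each x, list the y ∈ F_7 with f(x, y) ≡ 0 and those with g(x, y) ≡ 0 (mod 7); the common zeros in that column are the intersection.
  x = 0: f ≡ 0 at y ∈ {3}; g ≡ 0 at y ∈ {5}; common: ∅.
  x = 1: f ≡ 0 at y ∈ {0}; g ≡ 0 at y ∈ {1}; common: ∅.
  x = 2: f ≡ 0 at y ∈ {4}; g ≡ 0 at y ∈ {4}; common: {4}.
  x = 3: f ≡ 0 at y ∈ {1}; g ≡ 0 at y ∈ {0}; common: ∅.
  x = 4: f ≡ 0 at y ∈ {5}; g ≡ 0 at y ∈ {3}; common: ∅.
  x = 5: f ≡ 0 at y ∈ {2}; g ≡ 0 at y ∈ {6}; common: ∅.
  x = 6: f ≡ 0 at y ∈ {6}; g ≡ 0 at y ∈ {2}; common: ∅.
Collecting: common zeros = {(2, 4)}, so the count is 1.
Comparison with the Bézout bound: 1 ≤ 1 = deg(f)·deg(g), as expected for curves with no common component (the bound is attained).


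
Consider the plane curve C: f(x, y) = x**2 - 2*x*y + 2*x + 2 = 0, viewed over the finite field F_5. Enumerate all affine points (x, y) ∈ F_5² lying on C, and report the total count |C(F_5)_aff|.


Affine F_5-points: {(1, 0), (2, 0), (3, 2), (4, 2)}; count = 4.

For each of the 25 pairs (x, y) ∈ F_5², evaluate f(x, y) mod 5. Record the zeros.
  x = 0: [0↦2, 1↦2, 2↦2, 3↦2, 4↦2]  zeros at y ∈ ∅
  x = 1: [0↦0, 1↦3, 2↦1, 3↦4, 4↦2]  zeros at y ∈ {0}
  x = 2: [0↦0, 1↦1, 2↦2, 3↦3, 4↦4]  zeros at y ∈ {0}
  x = 3: [0↦2, 1↦1, 2↦0, 3↦4, 4↦3]  zeros at y ∈ {2}
  x = 4: [0↦1, 1↦3, 2↦0, 3↦2, 4↦4]  zeros at y ∈ {2}
Collecting zeros: affine points = {(1, 0), (2, 0), (3, 2), (4, 2)}.
Total count |C(F_5)_aff| = 4.


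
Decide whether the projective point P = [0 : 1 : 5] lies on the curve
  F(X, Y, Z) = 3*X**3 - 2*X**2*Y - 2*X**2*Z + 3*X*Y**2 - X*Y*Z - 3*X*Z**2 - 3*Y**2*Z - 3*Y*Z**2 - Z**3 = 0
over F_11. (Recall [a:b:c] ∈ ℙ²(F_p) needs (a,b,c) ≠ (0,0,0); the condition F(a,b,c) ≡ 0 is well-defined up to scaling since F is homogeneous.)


F(0,1,5) ≡ 5 (mod 11); P is NOT on the curve.

Evaluate F(0, 1, 5) term-by-term (mod 11).
  3*X**3 ↦ 3·0·1·1 = 0
  -2*X**2*Y ↦ -2·0·1·1 = 0
  -2*X**2*Z ↦ -2·0·1·5 = 0
  3*X*Y**2 ↦ 3·0·1·1 = 0
  -X*Y*Z ↦ -1·0·1·5 = 0
  -3*X*Z**2 ↦ -3·0·1·25 = 0
  -3*Y**2*Z ↦ -3·1·1·5 = -15
  -3*Y*Z**2 ↦ -3·1·1·25 = -75
  -Z**3 ↦ -1·1·1·125 = -125
Sum: F(0, 1, 5) = (0) + (0) + (0) + (0) + (0) + (0) + (-15) + (-75) + (-125) = -215.
Reducing mod 11: -215 ≡ 5 (mod 11).
Since F(a, b, c) ≡ 5 ≠ 0 (mod 11), P does NOT lie on the curve.


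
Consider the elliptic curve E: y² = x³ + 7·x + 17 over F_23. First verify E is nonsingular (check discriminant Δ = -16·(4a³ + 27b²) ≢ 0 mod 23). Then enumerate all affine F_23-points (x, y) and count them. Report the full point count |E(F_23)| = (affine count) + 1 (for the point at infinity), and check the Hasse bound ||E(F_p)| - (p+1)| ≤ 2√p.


Affine points = {(1, 5), (1, 18), (2, 4), (2, 19), (5, 4), (5, 19), (7, 8), (7, 15), (9, 2), (9, 21), (10, 11), (10, 12), (12, 9), (12, 14), (15, 1), (15, 22), (16, 4), (16, 19), (17, 9), (17, 14), (18, 8), (18, 15), (21, 8), (21, 15), (22, 3), (22, 20)}; affine count = 26; |E(F_23)| = 27.

Discriminant check: Δ ∝ 4a³ + 27b² = 4·7³ + 27·17² = 4·343 + 27·289 ≡ 21 (mod 23). Nonzero ⇒ E is nonsingular.
For each x ∈ F_23, compute rhs = x³ + 7·x + 17 mod 23, then count y ∈ F_23 with y² ≡ rhs.
  x = 0: rhs = 17, matching y values: none (0 points).
  x = 1: rhs = 2, matching y values: 5, 18 (2 points).
  x = 2: rhs = 16, matching y values: 4, 19 (2 points).
  x = 3: rhs = 19, matching y values: none (0 points).
  x = 4: rhs = 17, matching y values: none (0 points).
  x = 5: rhs = 16, matching y values: 4, 19 (2 points).
  x = 6: rhs = 22, matching y values: none (0 points).
  x = 7: rhs = 18, matching y values: 8, 15 (2 points).
  x = 8: rhs = 10, matching y values: none (0 points).
  x = 9: rhs = 4, matching y values: 2, 21 (2 points).
  x = 10: rhs = 6, matching y values: 11, 12 (2 points).
  x = 11: rhs = 22, matching y values: none (0 points).
  x = 12: rhs = 12, matching y values: 9, 14 (2 points).
  x = 13: rhs = 5, matching y values: none (0 points).
  x = 14: rhs = 7, matching y values: none (0 points).
  x = 15: rhs = 1, matching y values: 1, 22 (2 points).
  x = 16: rhs = 16, matching y values: 4, 19 (2 points).
  x = 17: rhs = 12, matching y values: 9, 14 (2 points).
  x = 18: rhs = 18, matching y values: 8, 15 (2 points).
  x = 19: rhs = 17, matching y values: none (0 points).
  x = 20: rhs = 15, matching y values: none (0 points).
  x = 21: rhs = 18, matching y values: 8, 15 (2 points).
  x = 22: rhs = 9, matching y values: 3, 20 (2 points).
Total affine count: 26.
Full point count |E(F_23)| = 26 + 1 = 27.
Hasse bound: |27 − (23+1)| = |3| = 3 ≤ 2√23 ≈ 9.5917 ✓.


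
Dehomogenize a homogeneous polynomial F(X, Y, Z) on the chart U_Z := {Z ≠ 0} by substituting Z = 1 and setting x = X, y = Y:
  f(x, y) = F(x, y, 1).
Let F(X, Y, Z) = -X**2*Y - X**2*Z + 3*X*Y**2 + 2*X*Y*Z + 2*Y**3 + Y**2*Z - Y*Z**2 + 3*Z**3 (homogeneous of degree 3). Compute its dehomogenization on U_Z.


f(x, y) = -x**2*y - x**2 + 3*x*y**2 + 2*x*y + 2*y**3 + y**2 - y + 3

On U_Z we set Z = 1. Each monomial c·X^i·Y^j·Z^k in F becomes c·x^i·y^j·1^k = c·x^i·y^j.
Substituting Z = 1: F(X, Y, 1) = -x**2*y - x**2 + 3*x*y**2 + 2*x*y + 2*y**3 + y**2 - y + 3.
Note: deg(f) ≤ deg(F) = 3; strict inequality happens when F is divisible by Z (lost terms).


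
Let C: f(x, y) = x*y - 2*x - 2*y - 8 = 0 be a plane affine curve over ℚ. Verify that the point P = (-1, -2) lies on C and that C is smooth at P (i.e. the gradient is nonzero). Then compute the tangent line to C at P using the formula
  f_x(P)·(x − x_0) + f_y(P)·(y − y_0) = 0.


Tangent line at P: -4*x - 3*y - 10 = 0.

Step 1: f(-1, -2) = 0, so P lies on C.
Step 2: partial derivatives
  f_x(x, y) = y - 2, f_y(x, y) = x - 2.
  f_x(P) = -4, f_y(P) = -3 (gradient nonzero, so P is smooth).
Step 3: tangent line at P: -4·(x − -1) + -3·(y − -2) = 0.
Expanding: -4*x - 3*y - 10 = 0.


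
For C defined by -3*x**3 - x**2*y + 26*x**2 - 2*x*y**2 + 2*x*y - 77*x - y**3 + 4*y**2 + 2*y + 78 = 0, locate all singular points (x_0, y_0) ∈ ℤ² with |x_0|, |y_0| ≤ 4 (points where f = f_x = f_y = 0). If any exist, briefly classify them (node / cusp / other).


Singular points: {(3, -1)}; classification: cusp.

Compute partial derivatives:
  f_x = -9*x**2 - 2*x*y + 52*x - 2*y**2 + 2*y - 77.
  f_y = -x**2 - 4*x*y + 2*x - 3*y**2 + 8*y + 2.
Scan x_0 ∈ {−4, ..., 4}. For each x_0, f_y(x_0, y) is a polynomial in y; find its integer roots y ∈ {−4, ..., 4}, then test f_x and f at those candidates.
  x = -4: f_y(-4, y) = -3*y**2 + 24*y - 22; no integer root y with |y| ≤ 4.
  x = -3: f_y(-3, y) = -3*y**2 + 20*y - 13; no integer root y with |y| ≤ 4.
  x = -2: f_y(-2, y) = -3*y**2 + 16*y - 6; no integer root y with |y| ≤ 4.
  x = -1: f_y(-1, y) = -3*y**2 + 12*y - 1; no integer root y with |y| ≤ 4.
  x = 0: f_y(0, y) = -3*y**2 + 8*y + 2; no integer root y with |y| ≤ 4.
  x = 1: f_y(1, y) = -3*y**2 + 4*y + 3; no integer root y with |y| ≤ 4.
  x = 2: f_y(2, y) = 2 - 3*y**2; no integer root y with |y| ≤ 4.
  x = 3: f_y(3, y) = -3*y**2 - 4*y - 1; vanishes at y ∈ {-1}. (3, -1): f_x = 0, f = 0 — SINGULAR.
  x = 4: f_y(4, y) = -3*y**2 - 8*y - 6; no integer root y with |y| ≤ 4.
Only singular point on the grid: (3, -1).
Classify: substitute x = 3 + u, y = -1 + v and expand: f = -3*u**3 - u**2*v - 2*u*v**2 - v**3 + v**2.
No constant or linear terms (consistent with a singular point). Quadratic part: v**2. Cubic part: -3*u**3 - u**2*v - 2*u*v**2 - v**3.
The quadratic part v**2 is a perfect square, so there is a single (double) tangent line v = 0, i.e. y = -1. Restricting the cubic part to that line (v = 0) leaves -3*u**3 ≠ 0, so f is not divisible by v and the branch is v² ≈ 3*u**3 to lowest order — this is a cusp.
Classification: cusp.


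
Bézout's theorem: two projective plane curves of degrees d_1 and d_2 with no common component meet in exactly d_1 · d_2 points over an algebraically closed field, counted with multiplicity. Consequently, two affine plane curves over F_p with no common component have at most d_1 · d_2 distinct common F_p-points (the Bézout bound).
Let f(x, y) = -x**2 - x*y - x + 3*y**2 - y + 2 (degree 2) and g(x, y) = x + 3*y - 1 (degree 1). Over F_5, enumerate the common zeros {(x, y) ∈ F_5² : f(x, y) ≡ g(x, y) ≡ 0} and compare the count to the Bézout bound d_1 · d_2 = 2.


Common zeros: {(1, 0), (4, 4)}; count = 2; Bézout bound = 2.

deg(f) = 2, deg(g) = 1, so Bézout bound = 2.
Scan x ∈ F_5. For each x, list the y ∈ F_5 with f(x, y) ≡ 0 and those with g(x, y) ≡ 0 (mod 5); the common zeros in that column are the intersection.
  x = 0: f ≡ 0 at y ∈ ∅; g ≡ 0 at y ∈ {2}; common: ∅.
  x = 1: f ≡ 0 at y ∈ {0, 4}; g ≡ 0 at y ∈ {0}; common: {0}.
  x = 2: f ≡ 0 at y ∈ ∅; g ≡ 0 at y ∈ {3}; common: ∅.
  x = 3: f ≡ 0 at y ∈ {0, 3}; g ≡ 0 at y ∈ {1}; common: ∅.
  x = 4: f ≡ 0 at y ∈ {1, 4}; g ≡ 0 at y ∈ {4}; common: {4}.
Collecting: common zeros = {(1, 0), (4, 4)}, so the count is 2.
Comparison with the Bézout bound: 2 ≤ 2 = deg(f)·deg(g), as expected for curves with no common component (the bound is attained).


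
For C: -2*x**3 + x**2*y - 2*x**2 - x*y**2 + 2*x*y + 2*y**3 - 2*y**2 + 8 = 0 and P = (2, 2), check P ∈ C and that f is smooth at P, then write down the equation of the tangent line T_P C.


Tangent line at P: -24*x + 16*y + 16 = 0.

Step 1: f(2, 2) = 0, so P lies on C.
Step 2: partial derivatives
  f_x(x, y) = -6*x**2 + 2*x*y - 4*x - y**2 + 2*y, f_y(x, y) = x**2 - 2*x*y + 2*x + 6*y**2 - 4*y.
  f_x(P) = -24, f_y(P) = 16 (gradient nonzero, so P is smooth).
Step 3: tangent line at P: -24·(x − 2) + 16·(y − 2) = 0.
Expanding: -24*x + 16*y + 16 = 0.


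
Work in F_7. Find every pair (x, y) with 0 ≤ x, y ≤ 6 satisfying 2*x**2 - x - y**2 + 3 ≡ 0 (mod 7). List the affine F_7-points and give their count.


Affine F_7-points: {(1, 2), (1, 5), (2, 3), (2, 4), (3, 2), (3, 5)}; count = 6.

For each of the 49 pairs (x, y) ∈ F_7², evaluate f(x, y) mod 7. Record the zeros.
  x = 0: [0↦3, 1↦2, 2↦6, 3↦1, 4↦1, 5↦6, 6↦2]  zeros at y ∈ ∅
  x = 1: [0↦4, 1↦3, 2↦0, 3↦2, 4↦2, 5↦0, 6↦3]  zeros at y ∈ {2, 5}
  x = 2: [0↦2, 1↦1, 2↦5, 3↦0, 4↦0, 5↦5, 6↦1]  zeros at y ∈ {3, 4}
  x = 3: [0↦4, 1↦3, 2↦0, 3↦2, 4↦2, 5↦0, 6↦3]  zeros at y ∈ {2, 5}
  x = 4: [0↦3, 1↦2, 2↦6, 3↦1, 4↦1, 5↦6, 6↦2]  zeros at y ∈ ∅
  x = 5: [0↦6, 1↦5, 2↦2, 3↦4, 4↦4, 5↦2, 6↦5]  zeros at y ∈ ∅
  x = 6: [0↦6, 1↦5, 2↦2, 3↦4, 4↦4, 5↦2, 6↦5]  zeros at y ∈ ∅
Collecting zeros: affine points = {(1, 2), (1, 5), (2, 3), (2, 4), (3, 2), (3, 5)}.
Total count |C(F_7)_aff| = 6.


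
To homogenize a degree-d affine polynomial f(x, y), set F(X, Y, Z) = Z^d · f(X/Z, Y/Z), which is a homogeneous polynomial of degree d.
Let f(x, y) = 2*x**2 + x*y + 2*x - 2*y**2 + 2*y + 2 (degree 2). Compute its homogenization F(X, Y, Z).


F(X, Y, Z) = 2*X**2 + X*Y + 2*X*Z - 2*Y**2 + 2*Y*Z + 2*Z**2

deg(f) = 2.
Substitute x = X/Z, y = Y/Z into f, then multiply by Z^2.
  monomial 2·x^2·y^0 ↦ 2·X^2·Y^0·Z^0.
  monomial 1·x^1·y^1 ↦ 1·X^1·Y^1·Z^0.
  monomial 2·x^1·y^0 ↦ 2·X^1·Y^0·Z^1.
  monomial -2·x^0·y^2 ↦ -2·X^0·Y^2·Z^0.
  monomial 2·x^0·y^1 ↦ 2·X^0·Y^1·Z^1.
  monomial 2·x^0·y^0 ↦ 2·X^0·Y^0·Z^2.
Collecting: F(X, Y, Z) = 2*X**2 + X*Y + 2*X*Z - 2*Y**2 + 2*Y*Z + 2*Z**2.


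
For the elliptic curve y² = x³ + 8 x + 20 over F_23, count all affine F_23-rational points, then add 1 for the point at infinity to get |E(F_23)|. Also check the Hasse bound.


Affine points = {(1, 11), (1, 12), (3, 5), (3, 18), (4, 1), (4, 22), (5, 1), (5, 22), (6, 10), (6, 13), (9, 4), (9, 19), (11, 6), (11, 17), (12, 2), (12, 21), (14, 1), (14, 22), (16, 9), (16, 14), (17, 3), (17, 20), (18, 4), (18, 19), (19, 4), (19, 19)}; affine count = 26; |E(F_23)| = 27.

Discriminant check: Δ ∝ 4a³ + 27b² = 4·8³ + 27·20² = 4·512 + 27·400 ≡ 14 (mod 23). Nonzero ⇒ E is nonsingular.
For each x ∈ F_23, compute rhs = x³ + 8·x + 20 mod 23, then count y ∈ F_23 with y² ≡ rhs.
  x = 0: rhs = 20, matching y values: none (0 points).
  x = 1: rhs = 6, matching y values: 11, 12 (2 points).
  x = 2: rhs = 21, matching y values: none (0 points).
  x = 3: rhs = 2, matching y values: 5, 18 (2 points).
  x = 4: rhs = 1, matching y values: 1, 22 (2 points).
  x = 5: rhs = 1, matching y values: 1, 22 (2 points).
  x = 6: rhs = 8, matching y values: 10, 13 (2 points).
  x = 7: rhs = 5, matching y values: none (0 points).
  x = 8: rhs = 21, matching y values: none (0 points).
  x = 9: rhs = 16, matching y values: 4, 19 (2 points).
  x = 10: rhs = 19, matching y values: none (0 points).
  x = 11: rhs = 13, matching y values: 6, 17 (2 points).
  x = 12: rhs = 4, matching y values: 2, 21 (2 points).
  x = 13: rhs = 21, matching y values: none (0 points).
  x = 14: rhs = 1, matching y values: 1, 22 (2 points).
  x = 15: rhs = 19, matching y values: none (0 points).
  x = 16: rhs = 12, matching y values: 9, 14 (2 points).
  x = 17: rhs = 9, matching y values: 3, 20 (2 points).
  x = 18: rhs = 16, matching y values: 4, 19 (2 points).
  x = 19: rhs = 16, matching y values: 4, 19 (2 points).
  x = 20: rhs = 15, matching y values: none (0 points).
  x = 21: rhs = 19, matching y values: none (0 points).
  x = 22: rhs = 11, matching y values: none (0 points).
Total affine count: 26.
Full point count |E(F_23)| = 26 + 1 = 27.
Hasse bound: |27 − (23+1)| = |3| = 3 ≤ 2√23 ≈ 9.5917 ✓.
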